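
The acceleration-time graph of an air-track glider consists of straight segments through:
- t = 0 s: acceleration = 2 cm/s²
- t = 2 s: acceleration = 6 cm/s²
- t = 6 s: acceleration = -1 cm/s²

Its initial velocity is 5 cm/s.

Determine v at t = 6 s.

23 cm/s

Δv equals the area under the a-t graph; then v = v₀ + Δv.
0–2 s: ½(2 + 6)(2) = 8 cm/s
2–6 s: ½(6 + -1)(4) = 10 cm/s
Δv = 18 cm/s, so v(6) = 5 + (18) = 23 cm/s.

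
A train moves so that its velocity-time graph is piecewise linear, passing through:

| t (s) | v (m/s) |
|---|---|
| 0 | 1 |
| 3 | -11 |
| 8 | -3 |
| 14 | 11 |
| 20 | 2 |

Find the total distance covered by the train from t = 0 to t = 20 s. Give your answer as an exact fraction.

Total distance travelled is ∫|v| dt — sum the magnitudes of each area piece.
0–3 s: v = 0 at t = 0.25 s; triangle areas 0.125 + 15.125 = 15.25 m
3–8 s: |½(-11 + -3)(5)| = 35 m
8–14 s: v = 0 at t = 65/7 s; triangle areas 27/14 + 363/14 = 195/7 m
14–20 s: |½(11 + 2)(6)| = 39 m
Total distance = 3279/28 m

3279/28 m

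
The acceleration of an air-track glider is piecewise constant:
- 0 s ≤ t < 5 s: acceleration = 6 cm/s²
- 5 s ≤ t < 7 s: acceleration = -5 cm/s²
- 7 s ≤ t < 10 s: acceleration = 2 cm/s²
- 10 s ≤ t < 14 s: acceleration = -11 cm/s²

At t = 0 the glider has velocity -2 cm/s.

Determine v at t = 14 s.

-20 cm/s

Δv equals the area under the a-t graph; then v = v₀ + Δv.
0–5 s: 6 × 5 = 30 cm/s
5–7 s: -5 × 2 = -10 cm/s
7–10 s: 2 × 3 = 6 cm/s
10–14 s: -11 × 4 = -44 cm/s
Δv = -18 cm/s, so v(14) = -2 + (-18) = -20 cm/s.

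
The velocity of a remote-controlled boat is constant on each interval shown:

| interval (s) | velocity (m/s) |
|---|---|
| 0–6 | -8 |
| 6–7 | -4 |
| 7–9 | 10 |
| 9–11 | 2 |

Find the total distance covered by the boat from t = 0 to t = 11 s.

76 m

Distance (not displacement) is the total path length: add the absolute areas under v-t.
0–6 s: |-8| × 6 = 48 m
6–7 s: |-4| × 1 = 4 m
7–9 s: |10| × 2 = 20 m
9–11 s: |2| × 2 = 4 m
Total distance = 76 m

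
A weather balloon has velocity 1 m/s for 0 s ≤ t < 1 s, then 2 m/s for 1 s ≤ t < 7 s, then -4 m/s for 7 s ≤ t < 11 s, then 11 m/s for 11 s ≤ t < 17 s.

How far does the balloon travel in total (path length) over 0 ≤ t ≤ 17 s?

Distance (not displacement) is the total path length: add the absolute areas under v-t.
0–1 s: |1| × 1 = 1 m
1–7 s: |2| × 6 = 12 m
7–11 s: |-4| × 4 = 16 m
11–17 s: |11| × 6 = 66 m
Total distance = 95 m

95 m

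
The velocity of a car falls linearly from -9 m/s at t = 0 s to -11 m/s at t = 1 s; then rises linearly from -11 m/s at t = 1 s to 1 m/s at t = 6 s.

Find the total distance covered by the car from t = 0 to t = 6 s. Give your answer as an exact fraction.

425/12 m

Distance (not displacement) is the total path length: add the absolute areas under v-t.
0–1 s: |½(-9 + -11)(1)| = 10 m
1–6 s: v = 0 at t = 67/12 s; triangle areas 605/24 + 5/24 = 305/12 m
Total distance = 425/12 m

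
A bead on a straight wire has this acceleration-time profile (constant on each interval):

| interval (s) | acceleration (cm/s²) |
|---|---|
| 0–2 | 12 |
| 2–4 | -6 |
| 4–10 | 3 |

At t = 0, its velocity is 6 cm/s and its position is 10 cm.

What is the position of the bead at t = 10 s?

On each constant-a segment, Δv = aΔt and Δx = v₀Δt + ½aΔt²; chain segment to segment.
0–2 s: v starts 6 cm/s; Δx = 6·2 + ½·12·2² = 36 cm; v ends 30 cm/s.
2–4 s: v starts 30 cm/s; Δx = 30·2 + ½·-6·2² = 48 cm; v ends 18 cm/s.
4–10 s: v starts 18 cm/s; Δx = 18·6 + ½·3·6² = 162 cm; v ends 36 cm/s.
x(10) = 10 + Σ Δx = 256 cm.

256 cm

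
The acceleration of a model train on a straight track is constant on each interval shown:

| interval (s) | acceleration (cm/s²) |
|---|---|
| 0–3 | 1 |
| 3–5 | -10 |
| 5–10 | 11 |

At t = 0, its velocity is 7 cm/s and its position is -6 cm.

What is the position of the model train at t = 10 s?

107 cm

On each constant-a segment, Δv = aΔt and Δx = v₀Δt + ½aΔt²; chain segment to segment.
0–3 s: v starts 7 cm/s; Δx = 7·3 + ½·1·3² = 25.5 cm; v ends 10 cm/s.
3–5 s: v starts 10 cm/s; Δx = 10·2 + ½·-10·2² = 0 cm; v ends -10 cm/s.
5–10 s: v starts -10 cm/s; Δx = -10·5 + ½·11·5² = 87.5 cm; v ends 45 cm/s.
x(10) = -6 + Σ Δx = 107 cm.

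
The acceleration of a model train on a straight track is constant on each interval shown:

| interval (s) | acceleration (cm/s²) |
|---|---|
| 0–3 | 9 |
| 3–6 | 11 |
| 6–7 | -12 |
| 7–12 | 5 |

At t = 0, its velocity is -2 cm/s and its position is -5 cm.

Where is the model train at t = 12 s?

On each constant-a segment, Δv = aΔt and Δx = v₀Δt + ½aΔt²; chain segment to segment.
0–3 s: v starts -2 cm/s; Δx = -2·3 + ½·9·3² = 34.5 cm; v ends 25 cm/s.
3–6 s: v starts 25 cm/s; Δx = 25·3 + ½·11·3² = 124.5 cm; v ends 58 cm/s.
6–7 s: v starts 58 cm/s; Δx = 58·1 + ½·-12·1² = 52 cm; v ends 46 cm/s.
7–12 s: v starts 46 cm/s; Δx = 46·5 + ½·5·5² = 292.5 cm; v ends 71 cm/s.
x(12) = -5 + Σ Δx = 498.5 cm.

498.5 cm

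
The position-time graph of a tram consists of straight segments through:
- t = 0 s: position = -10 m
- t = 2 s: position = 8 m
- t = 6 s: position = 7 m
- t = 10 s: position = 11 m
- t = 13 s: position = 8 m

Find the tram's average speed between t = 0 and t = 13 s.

Average speed = (total path length)/(elapsed time); on a piecewise-linear x-t graph the path length is Σ|Δx|.
0–2 s: |Δx| = |8 − -10| = 18 m
2–6 s: |Δx| = |7 − 8| = 1 m
6–10 s: |Δx| = |11 − 7| = 4 m
10–13 s: |Δx| = |8 − 11| = 3 m
Total path = 26 m; average speed = 26/13 = 2 m/s.

2 m/s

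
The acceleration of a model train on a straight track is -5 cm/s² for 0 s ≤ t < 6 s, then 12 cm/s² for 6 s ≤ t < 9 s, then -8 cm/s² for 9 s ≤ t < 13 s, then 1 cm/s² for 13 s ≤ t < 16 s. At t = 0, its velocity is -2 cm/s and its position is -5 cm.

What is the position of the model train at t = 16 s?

On each constant-a segment, Δv = aΔt and Δx = v₀Δt + ½aΔt²; chain segment to segment.
0–6 s: v starts -2 cm/s; Δx = -2·6 + ½·-5·6² = -102 cm; v ends -32 cm/s.
6–9 s: v starts -32 cm/s; Δx = -32·3 + ½·12·3² = -42 cm; v ends 4 cm/s.
9–13 s: v starts 4 cm/s; Δx = 4·4 + ½·-8·4² = -48 cm; v ends -28 cm/s.
13–16 s: v starts -28 cm/s; Δx = -28·3 + ½·1·3² = -79.5 cm; v ends -25 cm/s.
x(16) = -5 + Σ Δx = -276.5 cm.

-276.5 cm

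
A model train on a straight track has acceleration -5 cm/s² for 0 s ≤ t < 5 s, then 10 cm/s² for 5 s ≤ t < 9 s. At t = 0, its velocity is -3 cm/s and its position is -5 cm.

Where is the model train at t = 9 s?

On each constant-a segment, Δv = aΔt and Δx = v₀Δt + ½aΔt²; chain segment to segment.
0–5 s: v starts -3 cm/s; Δx = -3·5 + ½·-5·5² = -77.5 cm; v ends -28 cm/s.
5–9 s: v starts -28 cm/s; Δx = -28·4 + ½·10·4² = -32 cm; v ends 12 cm/s.
x(9) = -5 + Σ Δx = -114.5 cm.

-114.5 cm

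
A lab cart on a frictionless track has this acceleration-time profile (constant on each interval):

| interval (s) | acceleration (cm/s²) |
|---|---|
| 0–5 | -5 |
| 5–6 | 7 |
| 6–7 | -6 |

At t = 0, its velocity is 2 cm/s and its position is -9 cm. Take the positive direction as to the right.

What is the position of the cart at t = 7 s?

On each constant-a segment, Δv = aΔt and Δx = v₀Δt + ½aΔt²; chain segment to segment.
0–5 s: v starts 2 cm/s; Δx = 2·5 + ½·-5·5² = -52.5 cm; v ends -23 cm/s.
5–6 s: v starts -23 cm/s; Δx = -23·1 + ½·7·1² = -19.5 cm; v ends -16 cm/s.
6–7 s: v starts -16 cm/s; Δx = -16·1 + ½·-6·1² = -19 cm; v ends -22 cm/s.
x(7) = -9 + Σ Δx = -100 cm.

-100 cm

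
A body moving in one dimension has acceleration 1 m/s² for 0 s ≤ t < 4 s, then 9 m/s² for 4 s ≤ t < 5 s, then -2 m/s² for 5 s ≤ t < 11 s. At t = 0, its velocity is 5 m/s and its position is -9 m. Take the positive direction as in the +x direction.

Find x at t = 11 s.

104.5 m

On each constant-a segment, Δv = aΔt and Δx = v₀Δt + ½aΔt²; chain segment to segment.
0–4 s: v starts 5 m/s; Δx = 5·4 + ½·1·4² = 28 m; v ends 9 m/s.
4–5 s: v starts 9 m/s; Δx = 9·1 + ½·9·1² = 13.5 m; v ends 18 m/s.
5–11 s: v starts 18 m/s; Δx = 18·6 + ½·-2·6² = 72 m; v ends 6 m/s.
x(11) = -9 + Σ Δx = 104.5 m.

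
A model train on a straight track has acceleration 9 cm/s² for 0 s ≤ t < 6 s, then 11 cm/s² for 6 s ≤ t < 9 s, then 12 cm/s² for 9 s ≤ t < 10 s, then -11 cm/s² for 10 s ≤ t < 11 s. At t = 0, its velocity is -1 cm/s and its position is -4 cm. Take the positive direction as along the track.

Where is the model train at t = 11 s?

545 cm

On each constant-a segment, Δv = aΔt and Δx = v₀Δt + ½aΔt²; chain segment to segment.
0–6 s: v starts -1 cm/s; Δx = -1·6 + ½·9·6² = 156 cm; v ends 53 cm/s.
6–9 s: v starts 53 cm/s; Δx = 53·3 + ½·11·3² = 208.5 cm; v ends 86 cm/s.
9–10 s: v starts 86 cm/s; Δx = 86·1 + ½·12·1² = 92 cm; v ends 98 cm/s.
10–11 s: v starts 98 cm/s; Δx = 98·1 + ½·-11·1² = 92.5 cm; v ends 87 cm/s.
x(11) = -4 + Σ Δx = 545 cm.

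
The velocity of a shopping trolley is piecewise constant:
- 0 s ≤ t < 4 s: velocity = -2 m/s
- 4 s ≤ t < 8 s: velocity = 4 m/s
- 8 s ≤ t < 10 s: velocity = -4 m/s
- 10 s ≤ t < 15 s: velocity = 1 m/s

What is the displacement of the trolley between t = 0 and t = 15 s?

Displacement is the signed area under the v-t curve.
0–4 s: -2 × 4 = -8 m
4–8 s: 4 × 4 = 16 m
8–10 s: -4 × 2 = -8 m
10–15 s: 1 × 5 = 5 m
Net displacement = 5 m

5 m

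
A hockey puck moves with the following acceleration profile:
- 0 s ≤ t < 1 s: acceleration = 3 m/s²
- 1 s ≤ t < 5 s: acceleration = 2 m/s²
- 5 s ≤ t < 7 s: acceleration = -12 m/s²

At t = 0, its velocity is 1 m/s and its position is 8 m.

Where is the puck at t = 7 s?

42.5 m

On each constant-a segment, Δv = aΔt and Δx = v₀Δt + ½aΔt²; chain segment to segment.
0–1 s: v starts 1 m/s; Δx = 1·1 + ½·3·1² = 2.5 m; v ends 4 m/s.
1–5 s: v starts 4 m/s; Δx = 4·4 + ½·2·4² = 32 m; v ends 12 m/s.
5–7 s: v starts 12 m/s; Δx = 12·2 + ½·-12·2² = 0 m; v ends -12 m/s.
x(7) = 8 + Σ Δx = 42.5 m.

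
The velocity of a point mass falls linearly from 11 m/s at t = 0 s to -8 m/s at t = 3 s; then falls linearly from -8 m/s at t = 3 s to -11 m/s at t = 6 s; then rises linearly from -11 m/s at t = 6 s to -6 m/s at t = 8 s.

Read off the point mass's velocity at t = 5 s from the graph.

On 3–6 s the graph is linear from -8 to -11 m/s: v(5) = -8 + (-11 − -8)·(5 − 3)/(6 − 3) = -10 m/s.

-10 m/s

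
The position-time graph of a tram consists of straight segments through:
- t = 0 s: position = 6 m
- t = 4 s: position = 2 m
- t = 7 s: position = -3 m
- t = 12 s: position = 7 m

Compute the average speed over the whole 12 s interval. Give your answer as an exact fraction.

19/12 m/s

Average speed = (total path length)/(elapsed time); on a piecewise-linear x-t graph the path length is Σ|Δx|.
0–4 s: |Δx| = |2 − 6| = 4 m
4–7 s: |Δx| = |-3 − 2| = 5 m
7–12 s: |Δx| = |7 − -3| = 10 m
Total path = 19 m; average speed = 19/12 = 19/12 m/s.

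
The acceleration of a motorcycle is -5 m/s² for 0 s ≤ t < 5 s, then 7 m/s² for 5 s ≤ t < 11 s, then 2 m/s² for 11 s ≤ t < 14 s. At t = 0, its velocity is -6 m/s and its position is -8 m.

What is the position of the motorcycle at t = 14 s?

-118.5 m

On each constant-a segment, Δv = aΔt and Δx = v₀Δt + ½aΔt²; chain segment to segment.
0–5 s: v starts -6 m/s; Δx = -6·5 + ½·-5·5² = -92.5 m; v ends -31 m/s.
5–11 s: v starts -31 m/s; Δx = -31·6 + ½·7·6² = -60 m; v ends 11 m/s.
11–14 s: v starts 11 m/s; Δx = 11·3 + ½·2·3² = 42 m; v ends 17 m/s.
x(14) = -8 + Σ Δx = -118.5 m.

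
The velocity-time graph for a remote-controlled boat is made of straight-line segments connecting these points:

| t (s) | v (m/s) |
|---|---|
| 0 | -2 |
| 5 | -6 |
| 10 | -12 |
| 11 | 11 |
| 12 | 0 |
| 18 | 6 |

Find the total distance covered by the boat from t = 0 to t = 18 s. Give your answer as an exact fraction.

Distance (not displacement) is the total path length: add the absolute areas under v-t.
0–5 s: |½(-2 + -6)(5)| = 20 m
5–10 s: |½(-6 + -12)(5)| = 45 m
10–11 s: v = 0 at t = 242/23 s; triangle areas 72/23 + 121/46 = 265/46 m
11–12 s: |½(11 + 0)(1)| = 5.5 m
12–18 s: |½(0 + 6)(6)| = 18 m
Total distance = 2168/23 m

2168/23 m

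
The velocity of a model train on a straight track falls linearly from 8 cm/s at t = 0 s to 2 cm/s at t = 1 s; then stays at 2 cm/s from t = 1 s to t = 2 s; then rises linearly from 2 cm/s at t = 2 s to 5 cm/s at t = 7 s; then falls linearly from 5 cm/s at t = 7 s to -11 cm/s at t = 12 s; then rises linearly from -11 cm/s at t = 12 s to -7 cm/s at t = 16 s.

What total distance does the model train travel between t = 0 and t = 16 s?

Total distance travelled is ∫|v| dt — sum the magnitudes of each area piece.
0–1 s: |½(8 + 2)(1)| = 5 cm
1–2 s: |2| × 1 = 2 cm
2–7 s: |½(2 + 5)(5)| = 17.5 cm
7–12 s: v = 0 at t = 8.5625 s; triangle areas 3.90625 + 18.90625 = 22.8125 cm
12–16 s: |½(-11 + -7)(4)| = 36 cm
Total distance = 83.3125 cm

83.3125 cm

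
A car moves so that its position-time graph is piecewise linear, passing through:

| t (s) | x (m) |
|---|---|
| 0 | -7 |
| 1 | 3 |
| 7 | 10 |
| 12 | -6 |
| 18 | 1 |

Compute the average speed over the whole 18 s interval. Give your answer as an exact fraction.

Average speed = (total path length)/(elapsed time); on a piecewise-linear x-t graph the path length is Σ|Δx|.
0–1 s: |Δx| = |3 − -7| = 10 m
1–7 s: |Δx| = |10 − 3| = 7 m
7–12 s: |Δx| = |-6 − 10| = 16 m
12–18 s: |Δx| = |1 − -6| = 7 m
Total path = 40 m; average speed = 40/18 = 20/9 m/s.

20/9 m/s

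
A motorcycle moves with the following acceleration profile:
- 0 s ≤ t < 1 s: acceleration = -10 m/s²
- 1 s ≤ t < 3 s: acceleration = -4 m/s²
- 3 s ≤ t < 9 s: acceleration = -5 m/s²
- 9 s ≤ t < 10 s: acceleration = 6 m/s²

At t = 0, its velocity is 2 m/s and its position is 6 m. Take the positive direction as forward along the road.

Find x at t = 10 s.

On each constant-a segment, Δv = aΔt and Δx = v₀Δt + ½aΔt²; chain segment to segment.
0–1 s: v starts 2 m/s; Δx = 2·1 + ½·-10·1² = -3 m; v ends -8 m/s.
1–3 s: v starts -8 m/s; Δx = -8·2 + ½·-4·2² = -24 m; v ends -16 m/s.
3–9 s: v starts -16 m/s; Δx = -16·6 + ½·-5·6² = -186 m; v ends -46 m/s.
9–10 s: v starts -46 m/s; Δx = -46·1 + ½·6·1² = -43 m; v ends -40 m/s.
x(10) = 6 + Σ Δx = -250 m.

-250 m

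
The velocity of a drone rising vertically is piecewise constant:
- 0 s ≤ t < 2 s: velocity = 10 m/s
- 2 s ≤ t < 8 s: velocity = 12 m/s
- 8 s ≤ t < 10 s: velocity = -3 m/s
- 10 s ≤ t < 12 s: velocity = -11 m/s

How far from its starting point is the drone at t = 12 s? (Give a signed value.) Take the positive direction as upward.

64 m

Displacement is the signed area under the v-t curve.
0–2 s: 10 × 2 = 20 m
2–8 s: 12 × 6 = 72 m
8–10 s: -3 × 2 = -6 m
10–12 s: -11 × 2 = -22 m
Net displacement = 64 m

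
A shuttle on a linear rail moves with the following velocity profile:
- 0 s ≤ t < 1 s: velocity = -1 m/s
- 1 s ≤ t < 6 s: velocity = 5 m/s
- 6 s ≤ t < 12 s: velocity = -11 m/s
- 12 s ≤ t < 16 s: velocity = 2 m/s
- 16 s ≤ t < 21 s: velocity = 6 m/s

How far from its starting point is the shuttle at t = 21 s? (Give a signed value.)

-4 m

Net displacement equals the area under the velocity-time graph (areas below the axis count negative).
0–1 s: -1 × 1 = -1 m
1–6 s: 5 × 5 = 25 m
6–12 s: -11 × 6 = -66 m
12–16 s: 2 × 4 = 8 m
16–21 s: 6 × 5 = 30 m
Net displacement = -4 m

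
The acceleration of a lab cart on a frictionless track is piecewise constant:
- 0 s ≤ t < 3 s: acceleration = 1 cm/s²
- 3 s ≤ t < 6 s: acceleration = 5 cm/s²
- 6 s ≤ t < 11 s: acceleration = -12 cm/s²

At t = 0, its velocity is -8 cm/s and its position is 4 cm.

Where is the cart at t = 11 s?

-108 cm

On each constant-a segment, Δv = aΔt and Δx = v₀Δt + ½aΔt²; chain segment to segment.
0–3 s: v starts -8 cm/s; Δx = -8·3 + ½·1·3² = -19.5 cm; v ends -5 cm/s.
3–6 s: v starts -5 cm/s; Δx = -5·3 + ½·5·3² = 7.5 cm; v ends 10 cm/s.
6–11 s: v starts 10 cm/s; Δx = 10·5 + ½·-12·5² = -100 cm; v ends -50 cm/s.
x(11) = 4 + Σ Δx = -108 cm.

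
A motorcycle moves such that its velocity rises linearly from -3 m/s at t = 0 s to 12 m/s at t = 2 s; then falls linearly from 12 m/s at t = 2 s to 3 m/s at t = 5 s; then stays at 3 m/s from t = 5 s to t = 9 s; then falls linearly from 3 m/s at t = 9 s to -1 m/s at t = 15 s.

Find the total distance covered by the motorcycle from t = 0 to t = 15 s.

52.2 m

Distance (not displacement) is the total path length: add the absolute areas under v-t.
0–2 s: v = 0 at t = 0.4 s; triangle areas 0.6 + 9.6 = 10.2 m
2–5 s: |½(12 + 3)(3)| = 22.5 m
5–9 s: |3| × 4 = 12 m
9–15 s: v = 0 at t = 13.5 s; triangle areas 6.75 + 0.75 = 7.5 m
Total distance = 52.2 m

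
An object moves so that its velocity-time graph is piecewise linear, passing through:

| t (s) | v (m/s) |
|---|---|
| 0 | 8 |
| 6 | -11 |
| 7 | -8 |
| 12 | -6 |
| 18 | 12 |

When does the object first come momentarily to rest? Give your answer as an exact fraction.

t = 48/19 s

v changes sign on 0–6 s (from 8 to -11); the graph is linear there, so v = 0 at t = 0 + (-8)·(6 − 0)/(-11 − 8) = 48/19 s.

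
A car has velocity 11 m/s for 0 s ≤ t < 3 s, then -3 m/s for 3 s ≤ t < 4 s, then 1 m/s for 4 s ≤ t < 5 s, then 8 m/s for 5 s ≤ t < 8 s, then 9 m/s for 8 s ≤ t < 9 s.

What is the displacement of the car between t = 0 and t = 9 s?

64 m

Displacement is the signed area under the v-t curve.
0–3 s: 11 × 3 = 33 m
3–4 s: -3 × 1 = -3 m
4–5 s: 1 × 1 = 1 m
5–8 s: 8 × 3 = 24 m
8–9 s: 9 × 1 = 9 m
Net displacement = 64 m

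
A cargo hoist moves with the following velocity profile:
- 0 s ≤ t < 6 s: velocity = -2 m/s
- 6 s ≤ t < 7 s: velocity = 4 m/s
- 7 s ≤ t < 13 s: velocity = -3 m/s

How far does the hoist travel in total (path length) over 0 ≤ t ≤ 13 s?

34 m

Total distance travelled is ∫|v| dt — sum the magnitudes of each area piece.
0–6 s: |-2| × 6 = 12 m
6–7 s: |4| × 1 = 4 m
7–13 s: |-3| × 6 = 18 m
Total distance = 34 m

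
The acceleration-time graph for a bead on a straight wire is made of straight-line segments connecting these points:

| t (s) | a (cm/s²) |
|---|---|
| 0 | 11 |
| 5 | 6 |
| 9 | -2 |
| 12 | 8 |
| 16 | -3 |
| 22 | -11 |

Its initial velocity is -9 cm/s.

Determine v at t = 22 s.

18.5 cm/s

Δv equals the area under the a-t graph; then v = v₀ + Δv.
0–5 s: ½(11 + 6)(5) = 42.5 cm/s
5–9 s: ½(6 + -2)(4) = 8 cm/s
9–12 s: ½(-2 + 8)(3) = 9 cm/s
12–16 s: ½(8 + -3)(4) = 10 cm/s
16–22 s: ½(-3 + -11)(6) = -42 cm/s
Δv = 27.5 cm/s, so v(22) = -9 + (27.5) = 18.5 cm/s.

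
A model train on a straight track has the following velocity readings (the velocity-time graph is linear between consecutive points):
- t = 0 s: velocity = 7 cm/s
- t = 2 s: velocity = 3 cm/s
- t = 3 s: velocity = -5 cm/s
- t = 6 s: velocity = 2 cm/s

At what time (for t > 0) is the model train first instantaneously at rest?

t = 2.375 s

v changes sign on 2–3 s (from 3 to -5); the graph is linear there, so v = 0 at t = 2 + (-3)·(3 − 2)/(-5 − 3) = 2.375 s.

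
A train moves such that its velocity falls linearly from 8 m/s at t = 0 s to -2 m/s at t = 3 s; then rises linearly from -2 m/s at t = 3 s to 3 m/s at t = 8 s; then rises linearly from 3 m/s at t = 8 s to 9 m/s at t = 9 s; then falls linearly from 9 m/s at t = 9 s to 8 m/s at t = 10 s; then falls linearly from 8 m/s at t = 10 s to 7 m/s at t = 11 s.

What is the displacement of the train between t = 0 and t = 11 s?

33.5 m

Net displacement equals the area under the velocity-time graph (areas below the axis count negative).
0–3 s: ½(8 + -2)(3) = 9 m
3–8 s: ½(-2 + 3)(5) = 2.5 m
8–9 s: ½(3 + 9)(1) = 6 m
9–10 s: ½(9 + 8)(1) = 8.5 m
10–11 s: ½(8 + 7)(1) = 7.5 m
Net displacement = 33.5 m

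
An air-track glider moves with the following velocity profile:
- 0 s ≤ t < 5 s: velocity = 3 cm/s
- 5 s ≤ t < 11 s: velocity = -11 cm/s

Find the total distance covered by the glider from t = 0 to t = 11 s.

Total distance travelled is ∫|v| dt — sum the magnitudes of each area piece.
0–5 s: |3| × 5 = 15 cm
5–11 s: |-11| × 6 = 66 cm
Total distance = 81 cm

81 cm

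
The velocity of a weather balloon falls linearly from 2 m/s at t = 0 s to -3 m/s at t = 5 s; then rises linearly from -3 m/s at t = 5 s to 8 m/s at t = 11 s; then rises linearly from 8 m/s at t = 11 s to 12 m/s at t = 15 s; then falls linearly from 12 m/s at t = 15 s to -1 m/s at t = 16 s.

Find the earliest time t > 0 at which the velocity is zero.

v changes sign on 0–5 s (from 2 to -3); the graph is linear there, so v = 0 at t = 0 + (-2)·(5 − 0)/(-3 − 2) = 2 s.

t = 2 s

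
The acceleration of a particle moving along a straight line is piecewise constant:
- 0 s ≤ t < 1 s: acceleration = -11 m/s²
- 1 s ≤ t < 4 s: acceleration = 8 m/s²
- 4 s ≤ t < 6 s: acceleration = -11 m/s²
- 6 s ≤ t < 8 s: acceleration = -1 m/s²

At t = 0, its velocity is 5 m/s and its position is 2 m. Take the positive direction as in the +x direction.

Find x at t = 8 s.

23.5 m

On each constant-a segment, Δv = aΔt and Δx = v₀Δt + ½aΔt²; chain segment to segment.
0–1 s: v starts 5 m/s; Δx = 5·1 + ½·-11·1² = -0.5 m; v ends -6 m/s.
1–4 s: v starts -6 m/s; Δx = -6·3 + ½·8·3² = 18 m; v ends 18 m/s.
4–6 s: v starts 18 m/s; Δx = 18·2 + ½·-11·2² = 14 m; v ends -4 m/s.
6–8 s: v starts -4 m/s; Δx = -4·2 + ½·-1·2² = -10 m; v ends -6 m/s.
x(8) = 2 + Σ Δx = 23.5 m.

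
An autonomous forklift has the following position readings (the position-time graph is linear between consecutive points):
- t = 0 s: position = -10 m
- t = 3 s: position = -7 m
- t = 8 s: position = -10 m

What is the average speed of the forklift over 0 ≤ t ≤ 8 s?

Average speed = (total path length)/(elapsed time); on a piecewise-linear x-t graph the path length is Σ|Δx|.
0–3 s: |Δx| = |-7 − -10| = 3 m
3–8 s: |Δx| = |-10 − -7| = 3 m
Total path = 6 m; average speed = 6/8 = 0.75 m/s.

0.75 m/s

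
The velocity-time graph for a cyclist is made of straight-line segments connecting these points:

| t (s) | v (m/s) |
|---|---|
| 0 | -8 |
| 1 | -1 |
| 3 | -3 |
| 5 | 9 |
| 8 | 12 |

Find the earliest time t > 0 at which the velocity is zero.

v changes sign on 3–5 s (from -3 to 9); the graph is linear there, so v = 0 at t = 3 + (3)·(5 − 3)/(9 − -3) = 3.5 s.

t = 3.5 s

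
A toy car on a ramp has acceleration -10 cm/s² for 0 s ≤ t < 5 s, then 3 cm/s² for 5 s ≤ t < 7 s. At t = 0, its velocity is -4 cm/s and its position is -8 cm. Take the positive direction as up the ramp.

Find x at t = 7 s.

-255 cm

On each constant-a segment, Δv = aΔt and Δx = v₀Δt + ½aΔt²; chain segment to segment.
0–5 s: v starts -4 cm/s; Δx = -4·5 + ½·-10·5² = -145 cm; v ends -54 cm/s.
5–7 s: v starts -54 cm/s; Δx = -54·2 + ½·3·2² = -102 cm; v ends -48 cm/s.
x(7) = -8 + Σ Δx = -255 cm.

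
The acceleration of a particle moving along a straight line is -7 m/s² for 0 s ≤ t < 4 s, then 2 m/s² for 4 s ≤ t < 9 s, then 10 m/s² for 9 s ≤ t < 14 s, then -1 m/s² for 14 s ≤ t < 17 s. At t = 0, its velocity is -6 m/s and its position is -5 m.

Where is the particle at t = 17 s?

-151.5 m

On each constant-a segment, Δv = aΔt and Δx = v₀Δt + ½aΔt²; chain segment to segment.
0–4 s: v starts -6 m/s; Δx = -6·4 + ½·-7·4² = -80 m; v ends -34 m/s.
4–9 s: v starts -34 m/s; Δx = -34·5 + ½·2·5² = -145 m; v ends -24 m/s.
9–14 s: v starts -24 m/s; Δx = -24·5 + ½·10·5² = 5 m; v ends 26 m/s.
14–17 s: v starts 26 m/s; Δx = 26·3 + ½·-1·3² = 73.5 m; v ends 23 m/s.
x(17) = -5 + Σ Δx = -151.5 m.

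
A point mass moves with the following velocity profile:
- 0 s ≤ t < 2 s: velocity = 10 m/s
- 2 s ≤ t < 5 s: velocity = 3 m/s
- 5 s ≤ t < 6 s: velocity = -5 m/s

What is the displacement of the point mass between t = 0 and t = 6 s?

Displacement is the signed area under the v-t curve.
0–2 s: 10 × 2 = 20 m
2–5 s: 3 × 3 = 9 m
5–6 s: -5 × 1 = -5 m
Net displacement = 24 m

24 m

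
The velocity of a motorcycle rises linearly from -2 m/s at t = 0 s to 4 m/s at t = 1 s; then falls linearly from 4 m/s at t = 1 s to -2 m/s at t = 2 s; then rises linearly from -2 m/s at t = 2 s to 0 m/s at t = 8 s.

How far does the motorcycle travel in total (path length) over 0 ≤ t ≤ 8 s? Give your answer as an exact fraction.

Total distance travelled is ∫|v| dt — sum the magnitudes of each area piece.
0–1 s: v = 0 at t = 1/3 s; triangle areas 1/3 + 4/3 = 5/3 m
1–2 s: v = 0 at t = 5/3 s; triangle areas 4/3 + 1/3 = 5/3 m
2–8 s: |½(-2 + 0)(6)| = 6 m
Total distance = 28/3 m

28/3 m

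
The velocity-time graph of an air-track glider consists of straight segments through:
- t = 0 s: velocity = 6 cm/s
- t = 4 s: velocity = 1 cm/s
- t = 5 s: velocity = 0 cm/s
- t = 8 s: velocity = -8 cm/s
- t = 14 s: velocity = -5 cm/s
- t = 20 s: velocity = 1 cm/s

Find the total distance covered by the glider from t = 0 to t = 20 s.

78.5 cm

Total distance travelled is ∫|v| dt — sum the magnitudes of each area piece.
0–4 s: |½(6 + 1)(4)| = 14 cm
4–5 s: |½(1 + 0)(1)| = 0.5 cm
5–8 s: |½(0 + -8)(3)| = 12 cm
8–14 s: |½(-8 + -5)(6)| = 39 cm
14–20 s: v = 0 at t = 19 s; triangle areas 12.5 + 0.5 = 13 cm
Total distance = 78.5 cm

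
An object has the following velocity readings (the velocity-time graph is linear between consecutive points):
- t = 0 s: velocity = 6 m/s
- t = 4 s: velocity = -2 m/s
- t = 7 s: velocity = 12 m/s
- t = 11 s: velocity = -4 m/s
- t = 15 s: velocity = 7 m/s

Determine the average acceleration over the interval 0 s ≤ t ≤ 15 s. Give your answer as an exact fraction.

1/15 m/s²

Average acceleration = Δv/Δt = (7 − 6)/(15 − 0) = 1/15 m/s².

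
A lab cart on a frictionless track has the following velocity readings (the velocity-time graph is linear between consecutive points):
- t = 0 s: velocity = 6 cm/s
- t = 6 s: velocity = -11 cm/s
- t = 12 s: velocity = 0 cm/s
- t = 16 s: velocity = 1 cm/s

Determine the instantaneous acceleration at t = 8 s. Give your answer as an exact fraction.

11/6 cm/s²

Acceleration is the slope of the v-t graph on 6–12 s: (0 − -11)/(12 − 6) = 11/6 cm/s².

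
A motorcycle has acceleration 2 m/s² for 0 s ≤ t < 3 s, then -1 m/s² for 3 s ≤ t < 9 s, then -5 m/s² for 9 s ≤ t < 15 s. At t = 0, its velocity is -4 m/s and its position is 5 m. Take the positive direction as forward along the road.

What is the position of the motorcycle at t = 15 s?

On each constant-a segment, Δv = aΔt and Δx = v₀Δt + ½aΔt²; chain segment to segment.
0–3 s: v starts -4 m/s; Δx = -4·3 + ½·2·3² = -3 m; v ends 2 m/s.
3–9 s: v starts 2 m/s; Δx = 2·6 + ½·-1·6² = -6 m; v ends -4 m/s.
9–15 s: v starts -4 m/s; Δx = -4·6 + ½·-5·6² = -114 m; v ends -34 m/s.
x(15) = 5 + Σ Δx = -118 m.

-118 m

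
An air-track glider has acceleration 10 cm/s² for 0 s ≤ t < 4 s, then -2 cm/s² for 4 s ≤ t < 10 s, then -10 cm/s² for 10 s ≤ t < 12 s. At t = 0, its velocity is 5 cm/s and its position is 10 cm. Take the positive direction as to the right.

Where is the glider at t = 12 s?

On each constant-a segment, Δv = aΔt and Δx = v₀Δt + ½aΔt²; chain segment to segment.
0–4 s: v starts 5 cm/s; Δx = 5·4 + ½·10·4² = 100 cm; v ends 45 cm/s.
4–10 s: v starts 45 cm/s; Δx = 45·6 + ½·-2·6² = 234 cm; v ends 33 cm/s.
10–12 s: v starts 33 cm/s; Δx = 33·2 + ½·-10·2² = 46 cm; v ends 13 cm/s.
x(12) = 10 + Σ Δx = 390 cm.

390 cm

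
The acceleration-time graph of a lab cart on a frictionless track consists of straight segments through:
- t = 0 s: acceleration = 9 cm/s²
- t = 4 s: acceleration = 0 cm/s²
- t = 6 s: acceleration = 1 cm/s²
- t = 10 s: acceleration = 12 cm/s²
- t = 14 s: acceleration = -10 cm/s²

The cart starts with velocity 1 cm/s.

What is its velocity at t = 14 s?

50 cm/s

Δv equals the area under the a-t graph; then v = v₀ + Δv.
0–4 s: ½(9 + 0)(4) = 18 cm/s
4–6 s: ½(0 + 1)(2) = 1 cm/s
6–10 s: ½(1 + 12)(4) = 26 cm/s
10–14 s: ½(12 + -10)(4) = 4 cm/s
Δv = 49 cm/s, so v(14) = 1 + (49) = 50 cm/s.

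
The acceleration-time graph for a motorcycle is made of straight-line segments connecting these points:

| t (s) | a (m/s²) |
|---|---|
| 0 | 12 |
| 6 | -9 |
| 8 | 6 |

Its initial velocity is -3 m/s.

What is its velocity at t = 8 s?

3 m/s

Δv equals the area under the a-t graph; then v = v₀ + Δv.
0–6 s: ½(12 + -9)(6) = 9 m/s
6–8 s: ½(-9 + 6)(2) = -3 m/s
Δv = 6 m/s, so v(8) = -3 + (6) = 3 m/s.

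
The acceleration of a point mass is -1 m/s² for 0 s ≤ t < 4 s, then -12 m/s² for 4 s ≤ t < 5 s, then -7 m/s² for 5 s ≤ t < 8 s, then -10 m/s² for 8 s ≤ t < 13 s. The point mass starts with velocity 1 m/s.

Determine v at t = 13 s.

Δv equals the area under the a-t graph; then v = v₀ + Δv.
0–4 s: -1 × 4 = -4 m/s
4–5 s: -12 × 1 = -12 m/s
5–8 s: -7 × 3 = -21 m/s
8–13 s: -10 × 5 = -50 m/s
Δv = -87 m/s, so v(13) = 1 + (-87) = -86 m/s.

-86 m/s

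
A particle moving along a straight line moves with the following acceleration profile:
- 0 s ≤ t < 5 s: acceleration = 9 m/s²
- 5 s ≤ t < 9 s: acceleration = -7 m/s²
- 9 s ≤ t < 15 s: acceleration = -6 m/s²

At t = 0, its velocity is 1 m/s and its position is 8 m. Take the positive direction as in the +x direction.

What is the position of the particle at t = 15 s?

On each constant-a segment, Δv = aΔt and Δx = v₀Δt + ½aΔt²; chain segment to segment.
0–5 s: v starts 1 m/s; Δx = 1·5 + ½·9·5² = 117.5 m; v ends 46 m/s.
5–9 s: v starts 46 m/s; Δx = 46·4 + ½·-7·4² = 128 m; v ends 18 m/s.
9–15 s: v starts 18 m/s; Δx = 18·6 + ½·-6·6² = 0 m; v ends -18 m/s.
x(15) = 8 + Σ Δx = 253.5 m.

253.5 m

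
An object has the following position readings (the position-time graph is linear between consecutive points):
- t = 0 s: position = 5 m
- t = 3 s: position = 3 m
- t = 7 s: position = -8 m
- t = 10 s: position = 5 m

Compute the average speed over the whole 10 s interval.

Average speed = (total path length)/(elapsed time); on a piecewise-linear x-t graph the path length is Σ|Δx|.
0–3 s: |Δx| = |3 − 5| = 2 m
3–7 s: |Δx| = |-8 − 3| = 11 m
7–10 s: |Δx| = |5 − -8| = 13 m
Total path = 26 m; average speed = 26/10 = 2.6 m/s.

2.6 m/s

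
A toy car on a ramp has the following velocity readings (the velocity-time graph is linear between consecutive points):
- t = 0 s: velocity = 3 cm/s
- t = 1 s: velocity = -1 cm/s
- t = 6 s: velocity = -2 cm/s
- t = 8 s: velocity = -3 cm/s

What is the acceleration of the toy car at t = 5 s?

Acceleration is the slope of the v-t graph on 1–6 s: (-2 − -1)/(6 − 1) = -0.2 cm/s².

-0.2 cm/s²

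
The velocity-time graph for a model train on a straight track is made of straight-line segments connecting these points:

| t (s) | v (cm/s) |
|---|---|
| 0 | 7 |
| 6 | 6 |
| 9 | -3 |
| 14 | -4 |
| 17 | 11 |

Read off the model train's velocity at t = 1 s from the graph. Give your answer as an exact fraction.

On 0–6 s the graph is linear from 7 to 6 cm/s: v(1) = 7 + (6 − 7)·(1 − 0)/(6 − 0) = 41/6 cm/s.

41/6 cm/s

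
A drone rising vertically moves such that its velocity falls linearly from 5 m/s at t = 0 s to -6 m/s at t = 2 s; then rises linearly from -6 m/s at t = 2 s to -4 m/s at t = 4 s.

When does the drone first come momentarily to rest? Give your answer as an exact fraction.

v changes sign on 0–2 s (from 5 to -6); the graph is linear there, so v = 0 at t = 0 + (-5)·(2 − 0)/(-6 − 5) = 10/11 s.

t = 10/11 s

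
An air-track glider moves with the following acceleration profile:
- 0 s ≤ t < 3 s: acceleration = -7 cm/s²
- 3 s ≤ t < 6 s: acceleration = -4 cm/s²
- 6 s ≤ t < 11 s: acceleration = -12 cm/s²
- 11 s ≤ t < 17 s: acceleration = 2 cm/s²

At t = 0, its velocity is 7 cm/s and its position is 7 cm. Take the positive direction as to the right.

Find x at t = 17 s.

On each constant-a segment, Δv = aΔt and Δx = v₀Δt + ½aΔt²; chain segment to segment.
0–3 s: v starts 7 cm/s; Δx = 7·3 + ½·-7·3² = -10.5 cm; v ends -14 cm/s.
3–6 s: v starts -14 cm/s; Δx = -14·3 + ½·-4·3² = -60 cm; v ends -26 cm/s.
6–11 s: v starts -26 cm/s; Δx = -26·5 + ½·-12·5² = -280 cm; v ends -86 cm/s.
11–17 s: v starts -86 cm/s; Δx = -86·6 + ½·2·6² = -480 cm; v ends -74 cm/s.
x(17) = 7 + Σ Δx = -823.5 cm.

-823.5 cm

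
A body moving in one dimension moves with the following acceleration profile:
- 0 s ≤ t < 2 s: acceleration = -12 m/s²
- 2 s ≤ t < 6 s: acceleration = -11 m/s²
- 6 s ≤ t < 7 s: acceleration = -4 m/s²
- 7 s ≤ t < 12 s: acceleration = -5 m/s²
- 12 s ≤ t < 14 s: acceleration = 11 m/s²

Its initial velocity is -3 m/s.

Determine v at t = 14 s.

Δv equals the area under the a-t graph; then v = v₀ + Δv.
0–2 s: -12 × 2 = -24 m/s
2–6 s: -11 × 4 = -44 m/s
6–7 s: -4 × 1 = -4 m/s
7–12 s: -5 × 5 = -25 m/s
12–14 s: 11 × 2 = 22 m/s
Δv = -75 m/s, so v(14) = -3 + (-75) = -78 m/s.

-78 m/s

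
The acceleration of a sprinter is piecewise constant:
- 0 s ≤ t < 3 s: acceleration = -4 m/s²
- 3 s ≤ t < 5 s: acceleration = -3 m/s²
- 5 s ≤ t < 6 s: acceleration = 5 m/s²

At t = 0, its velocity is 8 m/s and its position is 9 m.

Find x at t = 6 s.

-6.5 m

On each constant-a segment, Δv = aΔt and Δx = v₀Δt + ½aΔt²; chain segment to segment.
0–3 s: v starts 8 m/s; Δx = 8·3 + ½·-4·3² = 6 m; v ends -4 m/s.
3–5 s: v starts -4 m/s; Δx = -4·2 + ½·-3·2² = -14 m; v ends -10 m/s.
5–6 s: v starts -10 m/s; Δx = -10·1 + ½·5·1² = -7.5 m; v ends -5 m/s.
x(6) = 9 + Σ Δx = -6.5 m.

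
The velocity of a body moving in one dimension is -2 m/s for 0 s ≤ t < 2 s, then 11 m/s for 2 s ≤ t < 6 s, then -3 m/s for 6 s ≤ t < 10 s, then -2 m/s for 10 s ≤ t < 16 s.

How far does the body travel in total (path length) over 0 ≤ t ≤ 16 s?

72 m

Total distance travelled is ∫|v| dt — sum the magnitudes of each area piece.
0–2 s: |-2| × 2 = 4 m
2–6 s: |11| × 4 = 44 m
6–10 s: |-3| × 4 = 12 m
10–16 s: |-2| × 6 = 12 m
Total distance = 72 m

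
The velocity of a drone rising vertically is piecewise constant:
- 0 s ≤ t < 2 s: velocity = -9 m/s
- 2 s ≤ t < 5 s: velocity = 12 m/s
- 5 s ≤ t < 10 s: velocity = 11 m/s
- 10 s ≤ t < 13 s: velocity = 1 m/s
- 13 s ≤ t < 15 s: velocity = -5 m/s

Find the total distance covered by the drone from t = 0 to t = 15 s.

122 m

Total distance travelled is ∫|v| dt — sum the magnitudes of each area piece.
0–2 s: |-9| × 2 = 18 m
2–5 s: |12| × 3 = 36 m
5–10 s: |11| × 5 = 55 m
10–13 s: |1| × 3 = 3 m
13–15 s: |-5| × 2 = 10 m
Total distance = 122 m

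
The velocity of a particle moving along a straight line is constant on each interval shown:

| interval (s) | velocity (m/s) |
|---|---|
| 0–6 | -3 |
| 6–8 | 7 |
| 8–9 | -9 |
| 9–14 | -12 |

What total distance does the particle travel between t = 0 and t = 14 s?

Total distance travelled is ∫|v| dt — sum the magnitudes of each area piece.
0–6 s: |-3| × 6 = 18 m
6–8 s: |7| × 2 = 14 m
8–9 s: |-9| × 1 = 9 m
9–14 s: |-12| × 5 = 60 m
Total distance = 101 m

101 m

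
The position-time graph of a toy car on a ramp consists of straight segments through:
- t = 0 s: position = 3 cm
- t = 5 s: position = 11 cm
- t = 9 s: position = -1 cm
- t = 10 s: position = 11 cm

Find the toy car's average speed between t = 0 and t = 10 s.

3.2 cm/s

Average speed = (total path length)/(elapsed time); on a piecewise-linear x-t graph the path length is Σ|Δx|.
0–5 s: |Δx| = |11 − 3| = 8 cm
5–9 s: |Δx| = |-1 − 11| = 12 cm
9–10 s: |Δx| = |11 − -1| = 12 cm
Total path = 32 cm; average speed = 32/10 = 3.2 cm/s.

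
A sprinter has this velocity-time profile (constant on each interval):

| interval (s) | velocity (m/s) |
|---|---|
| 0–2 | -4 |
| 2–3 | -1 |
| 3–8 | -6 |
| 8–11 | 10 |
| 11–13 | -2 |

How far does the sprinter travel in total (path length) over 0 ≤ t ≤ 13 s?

73 m

Total distance travelled is ∫|v| dt — sum the magnitudes of each area piece.
0–2 s: |-4| × 2 = 8 m
2–3 s: |-1| × 1 = 1 m
3–8 s: |-6| × 5 = 30 m
8–11 s: |10| × 3 = 30 m
11–13 s: |-2| × 2 = 4 m
Total distance = 73 m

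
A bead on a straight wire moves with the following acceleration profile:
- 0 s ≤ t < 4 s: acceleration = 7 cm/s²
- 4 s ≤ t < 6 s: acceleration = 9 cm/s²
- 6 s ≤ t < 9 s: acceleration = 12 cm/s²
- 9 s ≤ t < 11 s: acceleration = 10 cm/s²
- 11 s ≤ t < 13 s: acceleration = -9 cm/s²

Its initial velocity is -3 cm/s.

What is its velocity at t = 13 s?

81 cm/s

Δv equals the area under the a-t graph; then v = v₀ + Δv.
0–4 s: 7 × 4 = 28 cm/s
4–6 s: 9 × 2 = 18 cm/s
6–9 s: 12 × 3 = 36 cm/s
9–11 s: 10 × 2 = 20 cm/s
11–13 s: -9 × 2 = -18 cm/s
Δv = 84 cm/s, so v(13) = -3 + (84) = 81 cm/s.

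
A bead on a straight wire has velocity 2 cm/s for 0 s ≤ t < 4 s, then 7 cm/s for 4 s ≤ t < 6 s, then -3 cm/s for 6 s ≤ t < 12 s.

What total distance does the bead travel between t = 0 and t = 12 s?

40 cm

Distance (not displacement) is the total path length: add the absolute areas under v-t.
0–4 s: |2| × 4 = 8 cm
4–6 s: |7| × 2 = 14 cm
6–12 s: |-3| × 6 = 18 cm
Total distance = 40 cm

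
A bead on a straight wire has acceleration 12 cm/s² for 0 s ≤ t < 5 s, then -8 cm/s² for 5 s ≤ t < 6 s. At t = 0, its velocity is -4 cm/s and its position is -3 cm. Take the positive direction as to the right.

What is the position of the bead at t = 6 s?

179 cm

On each constant-a segment, Δv = aΔt and Δx = v₀Δt + ½aΔt²; chain segment to segment.
0–5 s: v starts -4 cm/s; Δx = -4·5 + ½·12·5² = 130 cm; v ends 56 cm/s.
5–6 s: v starts 56 cm/s; Δx = 56·1 + ½·-8·1² = 52 cm; v ends 48 cm/s.
x(6) = -3 + Σ Δx = 179 cm.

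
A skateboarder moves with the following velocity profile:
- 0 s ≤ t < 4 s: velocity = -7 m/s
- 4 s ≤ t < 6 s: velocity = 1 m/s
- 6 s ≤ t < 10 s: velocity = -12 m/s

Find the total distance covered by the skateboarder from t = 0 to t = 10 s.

Total distance travelled is ∫|v| dt — sum the magnitudes of each area piece.
0–4 s: |-7| × 4 = 28 m
4–6 s: |1| × 2 = 2 m
6–10 s: |-12| × 4 = 48 m
Total distance = 78 m

78 m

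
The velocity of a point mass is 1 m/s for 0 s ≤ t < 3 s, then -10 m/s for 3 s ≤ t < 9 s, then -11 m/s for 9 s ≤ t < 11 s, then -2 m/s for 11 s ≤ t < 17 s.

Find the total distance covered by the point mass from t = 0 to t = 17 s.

97 m

Total distance travelled is ∫|v| dt — sum the magnitudes of each area piece.
0–3 s: |1| × 3 = 3 m
3–9 s: |-10| × 6 = 60 m
9–11 s: |-11| × 2 = 22 m
11–17 s: |-2| × 6 = 12 m
Total distance = 97 m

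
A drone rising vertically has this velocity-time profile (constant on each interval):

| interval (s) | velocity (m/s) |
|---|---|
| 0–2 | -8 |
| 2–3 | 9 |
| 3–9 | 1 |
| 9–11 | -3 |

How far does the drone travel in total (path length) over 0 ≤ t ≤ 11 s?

Total distance travelled is ∫|v| dt — sum the magnitudes of each area piece.
0–2 s: |-8| × 2 = 16 m
2–3 s: |9| × 1 = 9 m
3–9 s: |1| × 6 = 6 m
9–11 s: |-3| × 2 = 6 m
Total distance = 37 m

37 m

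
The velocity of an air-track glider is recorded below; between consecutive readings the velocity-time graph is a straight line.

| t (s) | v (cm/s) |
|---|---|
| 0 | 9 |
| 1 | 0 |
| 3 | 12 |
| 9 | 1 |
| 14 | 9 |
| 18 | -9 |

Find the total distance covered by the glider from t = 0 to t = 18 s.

98.5 cm

Distance (not displacement) is the total path length: add the absolute areas under v-t.
0–1 s: |½(9 + 0)(1)| = 4.5 cm
1–3 s: |½(0 + 12)(2)| = 12 cm
3–9 s: |½(12 + 1)(6)| = 39 cm
9–14 s: |½(1 + 9)(5)| = 25 cm
14–18 s: v = 0 at t = 16 s; triangle areas 9 + 9 = 18 cm
Total distance = 98.5 cm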